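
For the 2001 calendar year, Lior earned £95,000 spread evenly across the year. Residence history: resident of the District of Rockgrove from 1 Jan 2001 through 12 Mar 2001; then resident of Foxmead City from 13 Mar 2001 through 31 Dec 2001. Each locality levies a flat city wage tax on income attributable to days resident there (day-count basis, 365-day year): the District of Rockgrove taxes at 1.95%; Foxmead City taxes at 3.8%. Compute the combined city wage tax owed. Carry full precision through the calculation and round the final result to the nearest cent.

£3,268.13

The District of Rockgrove, 1 Jan – 12 Mar 2001: 71 days → £95,000 × 1.95% × 71/365 = £360.3493
Foxmead City, 13 Mar – 31 Dec 2001: 294 days → £95,000 × 3.8% × 294/365 = £2,907.7808
Total = £3,268.1301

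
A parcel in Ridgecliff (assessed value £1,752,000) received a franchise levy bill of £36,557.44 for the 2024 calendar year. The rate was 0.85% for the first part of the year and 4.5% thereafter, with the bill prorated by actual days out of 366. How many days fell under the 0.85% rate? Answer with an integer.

Let d = days at the first rate; then 366 − d days at the second rate.
£1,752,000 × [0.85%·d + 4.5%·(366−d)] / 366 = £36,557.44
Solving gives d = 242, so the new rate took effect on August 30, 2024.

242 days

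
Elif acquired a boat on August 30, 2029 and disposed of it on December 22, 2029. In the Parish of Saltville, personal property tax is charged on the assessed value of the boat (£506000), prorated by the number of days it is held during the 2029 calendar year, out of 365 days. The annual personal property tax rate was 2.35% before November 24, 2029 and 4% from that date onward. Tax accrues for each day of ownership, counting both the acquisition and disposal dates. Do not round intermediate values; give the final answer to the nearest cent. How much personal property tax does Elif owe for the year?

August 30 – November 23, 2029: 86 days at 2.35% → £506000 × 2.35% × 86/365 = £2801.7151
November 24 – December 22, 2029: 29 days at 4% → £506000 × 4% × 29/365 = £1608.1096
Total = £4409.8247

£4409.82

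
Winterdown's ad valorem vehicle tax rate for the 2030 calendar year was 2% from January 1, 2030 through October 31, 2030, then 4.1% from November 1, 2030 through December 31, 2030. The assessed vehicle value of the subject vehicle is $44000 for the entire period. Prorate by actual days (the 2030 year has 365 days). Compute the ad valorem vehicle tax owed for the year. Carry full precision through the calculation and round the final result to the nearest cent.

January 1 – October 31, 2030: 304 days at 2% → $44000 × 2% × 304/365 = $732.9315
November 1 – December 31, 2030: 61 days at 4.1% → $44000 × 4.1% × 61/365 = $301.4904
Total = $1034.4219

$1034.42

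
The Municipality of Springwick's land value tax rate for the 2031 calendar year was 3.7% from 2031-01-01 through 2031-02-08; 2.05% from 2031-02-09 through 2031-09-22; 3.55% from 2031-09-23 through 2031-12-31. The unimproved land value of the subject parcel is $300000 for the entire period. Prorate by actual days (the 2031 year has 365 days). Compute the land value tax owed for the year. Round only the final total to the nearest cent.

2031-01-01 to 2031-02-08: 39 days at 3.7% → $300000 × 3.7% × 39/365 = $1186.0274
2031-02-09 to 2031-09-22: 226 days at 2.05% → $300000 × 2.05% × 226/365 = $3807.9452
2031-09-23 to 2031-12-31: 100 days at 3.55% → $300000 × 3.55% × 100/365 = $2917.8082
Total = $7911.7808

$7911.78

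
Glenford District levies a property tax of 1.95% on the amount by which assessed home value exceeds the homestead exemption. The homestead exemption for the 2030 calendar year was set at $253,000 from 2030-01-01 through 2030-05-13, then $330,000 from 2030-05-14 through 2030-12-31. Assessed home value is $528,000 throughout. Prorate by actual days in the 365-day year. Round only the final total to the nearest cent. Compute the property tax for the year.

$4,408.12

2030-01-01 to 2030-05-13: 133 days, exemption $253,000 → ($528,000 − $253,000) × 1.95% × 133/365 = $1,954.0068
2030-05-14 to 2030-12-31: 232 days, exemption $330,000 → ($528,000 − $330,000) × 1.95% × 232/365 = $2,454.1151
Total = $4,408.1219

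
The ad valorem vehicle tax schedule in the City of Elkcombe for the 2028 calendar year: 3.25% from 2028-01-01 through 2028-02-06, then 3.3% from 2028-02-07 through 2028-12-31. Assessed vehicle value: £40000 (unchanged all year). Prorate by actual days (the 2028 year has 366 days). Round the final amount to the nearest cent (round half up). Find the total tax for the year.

£1317.98

2028-01-01 to 2028-02-06: 37 days at 3.25% → £40000 × 3.25% × 37/366 = £131.4208
2028-02-07 to 2028-12-31: 329 days at 3.3% → £40000 × 3.3% × 329/366 = £1186.5574
Total = £1317.9781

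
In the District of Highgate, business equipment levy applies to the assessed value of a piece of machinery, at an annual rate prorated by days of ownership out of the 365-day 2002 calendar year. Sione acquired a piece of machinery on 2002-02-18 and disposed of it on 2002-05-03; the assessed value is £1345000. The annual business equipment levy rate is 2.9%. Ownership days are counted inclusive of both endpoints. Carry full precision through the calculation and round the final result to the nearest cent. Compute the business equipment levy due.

£8014.73

Days held (2002-02-18 to 2002-05-03): 75 out of 365
Tax = £1345000 × 2.9% × 75/365 = £8014.7260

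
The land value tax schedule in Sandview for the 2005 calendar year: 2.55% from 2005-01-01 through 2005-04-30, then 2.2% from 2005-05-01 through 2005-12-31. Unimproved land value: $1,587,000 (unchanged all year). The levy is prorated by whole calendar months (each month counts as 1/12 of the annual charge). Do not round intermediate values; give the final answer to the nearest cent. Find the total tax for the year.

2005-01-01 to 2005-04-30: 4 months at 2.55% → $1,587,000 × 2.55% × 4/12 = $13,489.5000
2005-05-01 to 2005-12-31: 8 months at 2.2% → $1,587,000 × 2.2% × 8/12 = $23,276.0000
Total = $36,765.5000

$36,765.50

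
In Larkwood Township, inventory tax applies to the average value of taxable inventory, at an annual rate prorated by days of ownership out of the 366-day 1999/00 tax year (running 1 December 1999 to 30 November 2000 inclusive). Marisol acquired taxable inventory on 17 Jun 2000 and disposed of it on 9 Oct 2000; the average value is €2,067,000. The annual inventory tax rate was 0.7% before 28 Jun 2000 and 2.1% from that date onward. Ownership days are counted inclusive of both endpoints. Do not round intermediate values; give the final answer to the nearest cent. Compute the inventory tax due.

€12,769.09

17 Jun – 27 Jun 2000: 11 days at 0.7% → €2,067,000 × 0.7% × 11/366 = €434.8607
28 Jun – 9 Oct 2000: 104 days at 2.1% → €2,067,000 × 2.1% × 104/366 = €12,334.2295
Total = €12,769.0902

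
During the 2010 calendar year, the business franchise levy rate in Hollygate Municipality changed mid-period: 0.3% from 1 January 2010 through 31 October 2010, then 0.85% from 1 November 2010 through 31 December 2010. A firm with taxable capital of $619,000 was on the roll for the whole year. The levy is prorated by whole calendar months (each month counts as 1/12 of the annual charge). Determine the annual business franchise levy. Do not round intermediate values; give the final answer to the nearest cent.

1 January – 31 October 2010: 10 months at 0.3% → $619,000 × 0.3% × 10/12 = $1,547.5000
1 November – 31 December 2010: 2 months at 0.85% → $619,000 × 0.85% × 2/12 = $876.9167
Total = $2,424.4167

$2,424.42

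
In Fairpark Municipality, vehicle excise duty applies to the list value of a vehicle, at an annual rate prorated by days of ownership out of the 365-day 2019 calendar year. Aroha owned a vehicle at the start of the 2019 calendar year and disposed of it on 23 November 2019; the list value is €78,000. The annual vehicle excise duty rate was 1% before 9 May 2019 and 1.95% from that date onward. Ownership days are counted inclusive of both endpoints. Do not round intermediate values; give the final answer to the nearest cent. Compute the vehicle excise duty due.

1 January – 8 May 2019: 128 days at 1% → €78,000 × 1% × 128/365 = €273.5342
9 May – 23 November 2019: 199 days at 1.95% → €78,000 × 1.95% × 199/365 = €829.2575
Total = €1,102.7918

€1,102.79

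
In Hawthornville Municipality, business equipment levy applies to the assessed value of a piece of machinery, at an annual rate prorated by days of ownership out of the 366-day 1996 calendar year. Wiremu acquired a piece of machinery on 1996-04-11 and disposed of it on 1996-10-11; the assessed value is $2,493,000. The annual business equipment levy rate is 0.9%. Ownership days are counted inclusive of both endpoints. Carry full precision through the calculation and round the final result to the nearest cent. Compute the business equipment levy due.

Days held (1996-04-11 to 1996-10-11): 184 out of 366
Tax = $2,493,000 × 0.9% × 184/366 = $11,279.8033

$11,279.80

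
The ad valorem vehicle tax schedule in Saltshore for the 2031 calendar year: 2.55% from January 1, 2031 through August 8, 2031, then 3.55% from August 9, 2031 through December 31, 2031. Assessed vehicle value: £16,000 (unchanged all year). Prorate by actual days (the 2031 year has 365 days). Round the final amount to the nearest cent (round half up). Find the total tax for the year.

£471.56

January 1 – August 8, 2031: 220 days at 2.55% → £16,000 × 2.55% × 220/365 = £245.9178
August 9 – December 31, 2031: 145 days at 3.55% → £16,000 × 3.55% × 145/365 = £225.6438
Total = £471.5616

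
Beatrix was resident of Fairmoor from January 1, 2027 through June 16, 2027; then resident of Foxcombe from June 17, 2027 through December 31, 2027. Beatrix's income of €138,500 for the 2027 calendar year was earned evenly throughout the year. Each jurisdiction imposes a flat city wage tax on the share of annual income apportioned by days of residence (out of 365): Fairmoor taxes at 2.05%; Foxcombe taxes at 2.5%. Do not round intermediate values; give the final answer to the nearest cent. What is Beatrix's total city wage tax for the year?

€3,177.34

Fairmoor, January 1 – June 16, 2027: 167 days → €138,500 × 2.05% × 167/365 = €1,299.0541
Foxcombe, June 17 – December 31, 2027: 198 days → €138,500 × 2.5% × 198/365 = €1,878.2877
Total = €3,177.3418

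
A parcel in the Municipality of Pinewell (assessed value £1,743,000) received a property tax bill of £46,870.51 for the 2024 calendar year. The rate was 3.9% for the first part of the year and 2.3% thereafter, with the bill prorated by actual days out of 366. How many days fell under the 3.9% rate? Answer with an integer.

Let d = days at the first rate; then 366 − d days at the second rate.
£1,743,000 × [3.9%·d + 2.3%·(366−d)] / 366 = £46,870.51
Solving gives d = 89, so the new rate took effect on 30 Mar 2024.

89 days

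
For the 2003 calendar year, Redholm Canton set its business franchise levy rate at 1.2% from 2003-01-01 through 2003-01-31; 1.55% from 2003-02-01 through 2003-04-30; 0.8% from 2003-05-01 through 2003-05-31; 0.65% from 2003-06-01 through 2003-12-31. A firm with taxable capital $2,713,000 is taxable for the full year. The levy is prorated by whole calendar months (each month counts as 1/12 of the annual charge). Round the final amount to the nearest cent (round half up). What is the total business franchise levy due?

2003-01-01 to 2003-01-31: 1 month at 1.2% → $2,713,000 × 1.2% × 1/12 = $2,713.0000
2003-02-01 to 2003-04-30: 3 months at 1.55% → $2,713,000 × 1.55% × 3/12 = $10,512.8750
2003-05-01 to 2003-05-31: 1 month at 0.8% → $2,713,000 × 0.8% × 1/12 = $1,808.6667
2003-06-01 to 2003-12-31: 7 months at 0.65% → $2,713,000 × 0.65% × 7/12 = $10,286.7917
Total = $25,321.3333

$25,321.33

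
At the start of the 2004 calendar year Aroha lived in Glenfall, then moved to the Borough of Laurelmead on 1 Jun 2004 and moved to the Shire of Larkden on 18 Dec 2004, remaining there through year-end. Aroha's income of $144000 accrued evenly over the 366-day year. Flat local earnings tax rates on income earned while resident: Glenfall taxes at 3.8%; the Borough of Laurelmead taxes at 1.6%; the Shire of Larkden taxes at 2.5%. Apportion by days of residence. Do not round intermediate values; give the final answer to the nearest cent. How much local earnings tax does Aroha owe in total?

$3669.25

Glenfall, 1 Jan – 31 May 2004: 152 days → $144000 × 3.8% × 152/366 = $2272.5246
The Borough of Laurelmead, 1 Jun – 17 Dec 2004: 200 days → $144000 × 1.6% × 200/366 = $1259.0164
The Shire of Larkden, 18 Dec – 31 Dec 2004: 14 days → $144000 × 2.5% × 14/366 = $137.7049
Total = $3669.2459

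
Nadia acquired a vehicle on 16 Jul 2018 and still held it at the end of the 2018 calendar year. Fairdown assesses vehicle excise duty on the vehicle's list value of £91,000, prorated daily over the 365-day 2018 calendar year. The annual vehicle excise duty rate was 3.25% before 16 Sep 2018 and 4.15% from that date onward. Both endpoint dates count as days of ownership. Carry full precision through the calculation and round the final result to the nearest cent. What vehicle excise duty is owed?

£1,609.45

16 Jul – 15 Sep 2018: 62 days at 3.25% → £91,000 × 3.25% × 62/365 = £502.3699
16 Sep – 31 Dec 2018: 107 days at 4.15% → £91,000 × 4.15% × 107/365 = £1,107.0836
Total = £1,609.4534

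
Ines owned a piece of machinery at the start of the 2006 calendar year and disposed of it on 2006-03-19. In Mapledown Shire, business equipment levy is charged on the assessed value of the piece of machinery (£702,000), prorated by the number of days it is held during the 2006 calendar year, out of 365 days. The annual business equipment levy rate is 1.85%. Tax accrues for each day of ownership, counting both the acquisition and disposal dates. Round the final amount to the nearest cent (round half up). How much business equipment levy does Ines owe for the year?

£2,775.30

Days held (2006-01-01 to 2006-03-19): 78 out of 365
Tax = £702,000 × 1.85% × 78/365 = £2,775.3041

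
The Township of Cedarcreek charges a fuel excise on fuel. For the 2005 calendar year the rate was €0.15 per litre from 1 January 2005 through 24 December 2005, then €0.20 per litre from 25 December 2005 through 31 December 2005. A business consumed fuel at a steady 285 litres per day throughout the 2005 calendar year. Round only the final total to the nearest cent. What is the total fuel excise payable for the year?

€15,703.50

1 January – 24 December 2005: 358 days × 285 litres/day = 102,030 litres at €0.15/litre → €15,304.50
25 December – 31 December 2005: 7 days × 285 litres/day = 1,995 litres at €0.20/litre → €399.00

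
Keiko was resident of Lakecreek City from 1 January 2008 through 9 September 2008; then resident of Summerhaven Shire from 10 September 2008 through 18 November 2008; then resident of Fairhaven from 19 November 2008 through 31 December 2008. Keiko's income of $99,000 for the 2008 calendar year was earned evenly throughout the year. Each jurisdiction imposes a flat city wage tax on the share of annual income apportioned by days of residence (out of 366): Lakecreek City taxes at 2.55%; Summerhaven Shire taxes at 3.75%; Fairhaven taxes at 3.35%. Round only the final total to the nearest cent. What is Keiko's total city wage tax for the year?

$2,844.76

Lakecreek City, 1 January – 9 September 2008: 253 days → $99,000 × 2.55% × 253/366 = $1,745.0779
Summerhaven Shire, 10 September – 18 November 2008: 70 days → $99,000 × 3.75% × 70/366 = $710.0410
Fairhaven, 19 November – 31 December 2008: 43 days → $99,000 × 3.35% × 43/366 = $389.6434
Total = $2,844.7623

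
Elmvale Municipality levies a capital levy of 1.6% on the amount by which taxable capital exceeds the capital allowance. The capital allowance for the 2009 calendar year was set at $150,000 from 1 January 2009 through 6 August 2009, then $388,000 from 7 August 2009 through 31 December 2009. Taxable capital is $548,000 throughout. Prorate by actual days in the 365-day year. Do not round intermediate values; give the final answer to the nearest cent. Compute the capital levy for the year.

$4,834.37

1 January – 6 August 2009: 218 days, exemption $150,000 → ($548,000 − $150,000) × 1.6% × 218/365 = $3,803.3534
7 August – 31 December 2009: 147 days, exemption $388,000 → ($548,000 − $388,000) × 1.6% × 147/365 = $1,031.0137
Total = $4,834.3671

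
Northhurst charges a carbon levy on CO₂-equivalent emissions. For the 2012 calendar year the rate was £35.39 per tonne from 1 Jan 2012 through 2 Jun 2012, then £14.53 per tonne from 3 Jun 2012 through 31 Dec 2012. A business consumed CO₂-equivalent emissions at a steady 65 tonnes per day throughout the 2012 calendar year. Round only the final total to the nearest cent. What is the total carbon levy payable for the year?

£554,477.30

1 Jan – 2 Jun 2012: 154 days × 65 tonnes/day = 10,010 tonnes at £35.39/tonne → £354,253.90
3 Jun – 31 Dec 2012: 212 days × 65 tonnes/day = 13,780 tonnes at £14.53/tonne → £200,223.40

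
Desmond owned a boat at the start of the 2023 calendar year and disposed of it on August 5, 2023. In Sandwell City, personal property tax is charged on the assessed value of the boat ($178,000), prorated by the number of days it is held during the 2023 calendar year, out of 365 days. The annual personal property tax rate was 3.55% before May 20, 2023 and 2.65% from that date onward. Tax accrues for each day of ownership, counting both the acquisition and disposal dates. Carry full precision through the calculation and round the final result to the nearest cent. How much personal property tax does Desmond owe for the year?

January 1 – May 19, 2023: 139 days at 3.55% → $178,000 × 3.55% × 139/365 = $2,406.4137
May 20 – August 5, 2023: 78 days at 2.65% → $178,000 × 2.65% × 78/365 = $1,008.0164
Total = $3,414.4301

$3,414.43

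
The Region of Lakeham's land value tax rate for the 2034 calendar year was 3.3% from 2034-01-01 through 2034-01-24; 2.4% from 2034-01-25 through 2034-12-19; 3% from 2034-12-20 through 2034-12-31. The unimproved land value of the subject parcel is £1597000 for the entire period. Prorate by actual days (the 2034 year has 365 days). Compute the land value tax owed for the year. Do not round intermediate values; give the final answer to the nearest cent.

£39588.10

2034-01-01 to 2034-01-24: 24 days at 3.3% → £1597000 × 3.3% × 24/365 = £3465.2712
2034-01-25 to 2034-12-19: 329 days at 2.4% → £1597000 × 2.4% × 329/365 = £34547.7041
2034-12-20 to 2034-12-31: 12 days at 3% → £1597000 × 3% × 12/365 = £1575.1233
Total = £39588.0986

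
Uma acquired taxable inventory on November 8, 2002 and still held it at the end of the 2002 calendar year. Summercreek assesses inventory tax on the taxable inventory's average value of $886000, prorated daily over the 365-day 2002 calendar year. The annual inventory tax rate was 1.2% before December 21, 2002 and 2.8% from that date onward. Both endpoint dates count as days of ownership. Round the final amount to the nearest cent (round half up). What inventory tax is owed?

$2000.18

November 8 – December 20, 2002: 43 days at 1.2% → $886000 × 1.2% × 43/365 = $1252.5370
December 21 – December 31, 2002: 11 days at 2.8% → $886000 × 2.8% × 11/365 = $747.6384
Total = $2000.1753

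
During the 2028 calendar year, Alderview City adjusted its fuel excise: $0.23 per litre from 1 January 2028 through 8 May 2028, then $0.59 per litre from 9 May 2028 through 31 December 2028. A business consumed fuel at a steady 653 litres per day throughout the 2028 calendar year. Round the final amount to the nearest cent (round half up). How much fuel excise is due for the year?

1 January – 8 May 2028: 129 days × 653 litres/day = 84,237 litres at $0.23/litre → $19374.51
9 May – 31 December 2028: 237 days × 653 litres/day = 154,761 litres at $0.59/litre → $91308.99

$110683.50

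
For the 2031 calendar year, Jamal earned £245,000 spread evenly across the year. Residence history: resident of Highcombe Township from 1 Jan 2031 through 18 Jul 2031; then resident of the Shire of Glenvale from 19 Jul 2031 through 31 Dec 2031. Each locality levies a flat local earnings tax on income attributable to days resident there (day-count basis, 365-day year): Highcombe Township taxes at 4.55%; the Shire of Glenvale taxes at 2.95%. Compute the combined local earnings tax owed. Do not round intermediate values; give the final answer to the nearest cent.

£9,364.71

Highcombe Township, 1 Jan – 18 Jul 2031: 199 days → £245,000 × 4.55% × 199/365 = £6,077.6781
The Shire of Glenvale, 19 Jul – 31 Dec 2031: 166 days → £245,000 × 2.95% × 166/365 = £3,287.0274
Total = £9,364.7055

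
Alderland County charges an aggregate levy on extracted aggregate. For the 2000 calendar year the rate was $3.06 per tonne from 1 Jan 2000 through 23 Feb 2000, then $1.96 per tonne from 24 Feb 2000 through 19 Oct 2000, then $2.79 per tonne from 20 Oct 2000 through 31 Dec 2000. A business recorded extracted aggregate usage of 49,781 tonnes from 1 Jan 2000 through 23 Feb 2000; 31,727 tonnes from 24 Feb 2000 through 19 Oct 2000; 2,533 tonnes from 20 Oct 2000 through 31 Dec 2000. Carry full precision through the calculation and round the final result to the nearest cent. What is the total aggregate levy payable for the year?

$221,581.85

1 Jan – 23 Feb 2000: 49,781 tonnes at $3.06/tonne → $152,329.86
24 Feb – 19 Oct 2000: 31,727 tonnes at $1.96/tonne → $62,184.92
20 Oct – 31 Dec 2000: 2,533 tonnes at $2.79/tonne → $7,067.07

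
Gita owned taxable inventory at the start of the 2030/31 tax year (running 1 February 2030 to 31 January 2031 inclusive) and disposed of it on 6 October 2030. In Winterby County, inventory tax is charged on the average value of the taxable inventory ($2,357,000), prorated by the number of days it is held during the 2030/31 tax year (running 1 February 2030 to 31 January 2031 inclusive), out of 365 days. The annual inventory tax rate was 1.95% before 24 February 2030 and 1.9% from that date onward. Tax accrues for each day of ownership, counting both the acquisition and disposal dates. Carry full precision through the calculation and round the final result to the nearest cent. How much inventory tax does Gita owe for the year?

$30,502.16

1 February – 23 February 2030: 23 days at 1.95% → $2,357,000 × 1.95% × 23/365 = $2,896.2041
24 February – 6 October 2030: 225 days at 1.9% → $2,357,000 × 1.9% × 225/365 = $27,605.9589
Total = $30,502.1630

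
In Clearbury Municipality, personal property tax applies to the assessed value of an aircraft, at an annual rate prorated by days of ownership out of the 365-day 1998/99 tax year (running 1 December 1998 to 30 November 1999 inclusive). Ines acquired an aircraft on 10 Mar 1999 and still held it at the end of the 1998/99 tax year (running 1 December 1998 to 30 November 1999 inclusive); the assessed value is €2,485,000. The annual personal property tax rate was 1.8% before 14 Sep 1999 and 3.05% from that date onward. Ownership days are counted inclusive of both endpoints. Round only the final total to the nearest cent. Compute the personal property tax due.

€39,235.77

10 Mar – 13 Sep 1999: 188 days at 1.8% → €2,485,000 × 1.8% × 188/365 = €23,039.0137
14 Sep – 30 Nov 1999: 78 days at 3.05% → €2,485,000 × 3.05% × 78/365 = €16,196.7534
Total = €39,235.7671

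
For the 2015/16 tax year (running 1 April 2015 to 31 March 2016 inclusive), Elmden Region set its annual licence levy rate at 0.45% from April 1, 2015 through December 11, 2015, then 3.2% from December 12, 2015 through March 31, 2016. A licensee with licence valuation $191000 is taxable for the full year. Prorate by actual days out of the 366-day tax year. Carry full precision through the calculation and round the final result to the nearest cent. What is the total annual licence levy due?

April 1 – December 11, 2015: 255 days at 0.45% → $191000 × 0.45% × 255/366 = $598.8320
December 12, 2015 – March 31, 2016: 111 days at 3.2% → $191000 × 3.2% × 111/366 = $1853.6393
Total = $2452.4713

$2452.47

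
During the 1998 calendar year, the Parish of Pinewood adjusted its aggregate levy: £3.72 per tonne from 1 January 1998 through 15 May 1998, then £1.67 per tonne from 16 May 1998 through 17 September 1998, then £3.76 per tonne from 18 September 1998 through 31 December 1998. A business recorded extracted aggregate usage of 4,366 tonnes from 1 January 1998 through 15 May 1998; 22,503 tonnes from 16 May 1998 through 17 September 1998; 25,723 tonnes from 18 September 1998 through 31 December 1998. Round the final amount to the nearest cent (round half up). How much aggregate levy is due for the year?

1 January – 15 May 1998: 4,366 tonnes at £3.72/tonne → £16241.52
16 May – 17 September 1998: 22,503 tonnes at £1.67/tonne → £37580.01
18 September – 31 December 1998: 25,723 tonnes at £3.76/tonne → £96718.48

£150540.01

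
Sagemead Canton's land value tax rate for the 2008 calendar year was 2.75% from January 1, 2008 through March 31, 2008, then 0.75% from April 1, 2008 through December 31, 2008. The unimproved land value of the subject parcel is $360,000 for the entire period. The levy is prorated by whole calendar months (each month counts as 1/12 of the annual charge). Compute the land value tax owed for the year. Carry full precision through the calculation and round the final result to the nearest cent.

January 1 – March 31, 2008: 3 months at 2.75% → $360,000 × 2.75% × 3/12 = $2,475.0000
April 1 – December 31, 2008: 9 months at 0.75% → $360,000 × 0.75% × 9/12 = $2,025.0000
Total = $4,500.0000

$4,500.00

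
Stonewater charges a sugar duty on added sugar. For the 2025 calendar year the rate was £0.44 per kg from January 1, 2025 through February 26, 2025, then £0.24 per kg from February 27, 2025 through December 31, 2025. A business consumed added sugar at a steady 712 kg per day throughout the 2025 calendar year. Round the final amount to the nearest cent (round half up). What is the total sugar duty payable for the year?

January 1 – February 26, 2025: 57 days × 712 kg/day = 40,584 kg at £0.44/kg → £17856.96
February 27 – December 31, 2025: 308 days × 712 kg/day = 219,296 kg at £0.24/kg → £52631.04

£70488.00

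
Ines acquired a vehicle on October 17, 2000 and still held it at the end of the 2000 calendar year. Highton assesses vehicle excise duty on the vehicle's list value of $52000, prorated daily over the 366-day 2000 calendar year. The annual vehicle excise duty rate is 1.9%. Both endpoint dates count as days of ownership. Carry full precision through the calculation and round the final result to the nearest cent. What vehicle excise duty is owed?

$205.16

Days held (October 17 – December 31, 2000): 76 out of 366
Tax = $52000 × 1.9% × 76/366 = $205.1585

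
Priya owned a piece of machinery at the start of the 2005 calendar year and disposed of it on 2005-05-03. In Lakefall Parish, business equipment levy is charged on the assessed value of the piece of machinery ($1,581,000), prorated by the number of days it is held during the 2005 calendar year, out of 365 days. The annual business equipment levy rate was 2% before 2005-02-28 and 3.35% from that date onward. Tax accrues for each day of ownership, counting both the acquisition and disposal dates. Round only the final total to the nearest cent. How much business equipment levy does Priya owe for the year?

2005-01-01 to 2005-02-27: 58 days at 2% → $1,581,000 × 2% × 58/365 = $5,024.5479
2005-02-28 to 2005-05-03: 65 days at 3.35% → $1,581,000 × 3.35% × 65/365 = $9,431.8562
Total = $14,456.4041

$14,456.40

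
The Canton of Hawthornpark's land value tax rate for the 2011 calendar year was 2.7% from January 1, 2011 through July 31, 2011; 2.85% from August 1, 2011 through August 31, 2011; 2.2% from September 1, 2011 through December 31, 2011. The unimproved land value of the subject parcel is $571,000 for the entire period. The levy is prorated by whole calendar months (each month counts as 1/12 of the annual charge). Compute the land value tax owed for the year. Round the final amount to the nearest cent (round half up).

$14,536.71

January 1 – July 31, 2011: 7 months at 2.7% → $571,000 × 2.7% × 7/12 = $8,993.2500
August 1 – August 31, 2011: 1 month at 2.85% → $571,000 × 2.85% × 1/12 = $1,356.1250
September 1 – December 31, 2011: 4 months at 2.2% → $571,000 × 2.2% × 4/12 = $4,187.3333
Total = $14,536.7083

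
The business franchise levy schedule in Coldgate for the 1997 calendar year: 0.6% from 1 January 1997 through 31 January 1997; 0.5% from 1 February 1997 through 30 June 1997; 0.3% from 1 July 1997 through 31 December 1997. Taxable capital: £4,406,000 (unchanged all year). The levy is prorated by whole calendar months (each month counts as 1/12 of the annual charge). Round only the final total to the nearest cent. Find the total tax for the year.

1 January – 31 January 1997: 1 month at 0.6% → £4,406,000 × 0.6% × 1/12 = £2,203.0000
1 February – 30 June 1997: 5 months at 0.5% → £4,406,000 × 0.5% × 5/12 = £9,179.1667
1 July – 31 December 1997: 6 months at 0.3% → £4,406,000 × 0.3% × 6/12 = £6,609.0000
Total = £17,991.1667

£17,991.17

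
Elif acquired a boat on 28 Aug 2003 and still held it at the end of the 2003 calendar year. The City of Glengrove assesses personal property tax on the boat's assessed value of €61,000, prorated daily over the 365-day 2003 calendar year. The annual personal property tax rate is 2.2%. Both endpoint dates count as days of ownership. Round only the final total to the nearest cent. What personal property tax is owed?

Days held (28 Aug – 31 Dec 2003): 126 out of 365
Tax = €61,000 × 2.2% × 126/365 = €463.2658

€463.27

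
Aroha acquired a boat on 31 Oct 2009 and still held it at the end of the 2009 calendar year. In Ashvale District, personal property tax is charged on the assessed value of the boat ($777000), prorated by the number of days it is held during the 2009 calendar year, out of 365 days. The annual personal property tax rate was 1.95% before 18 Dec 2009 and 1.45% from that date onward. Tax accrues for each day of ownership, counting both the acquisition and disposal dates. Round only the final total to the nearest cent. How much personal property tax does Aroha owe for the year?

31 Oct – 17 Dec 2009: 48 days at 1.95% → $777000 × 1.95% × 48/365 = $1992.5260
18 Dec – 31 Dec 2009: 14 days at 1.45% → $777000 × 1.45% × 14/365 = $432.1397
Total = $2424.6658

$2424.67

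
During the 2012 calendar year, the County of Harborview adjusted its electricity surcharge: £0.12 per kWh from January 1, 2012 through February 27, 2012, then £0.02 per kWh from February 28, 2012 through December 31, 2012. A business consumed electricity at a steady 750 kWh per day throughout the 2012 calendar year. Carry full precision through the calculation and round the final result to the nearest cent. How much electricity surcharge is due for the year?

January 1 – February 27, 2012: 58 days × 750 kWh/day = 43,500 kWh at £0.12/kWh → £5,220.00
February 28 – December 31, 2012: 308 days × 750 kWh/day = 231,000 kWh at £0.02/kWh → £4,620.00

£9,840.00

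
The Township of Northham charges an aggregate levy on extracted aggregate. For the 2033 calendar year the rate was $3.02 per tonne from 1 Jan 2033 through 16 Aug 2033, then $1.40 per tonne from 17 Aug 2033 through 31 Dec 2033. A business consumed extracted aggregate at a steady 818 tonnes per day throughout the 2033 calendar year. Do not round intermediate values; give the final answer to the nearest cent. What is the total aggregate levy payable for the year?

1 Jan – 16 Aug 2033: 228 days × 818 tonnes/day = 186,504 tonnes at $3.02/tonne → $563,242.08
17 Aug – 31 Dec 2033: 137 days × 818 tonnes/day = 112,066 tonnes at $1.40/tonne → $156,892.40

$720,134.48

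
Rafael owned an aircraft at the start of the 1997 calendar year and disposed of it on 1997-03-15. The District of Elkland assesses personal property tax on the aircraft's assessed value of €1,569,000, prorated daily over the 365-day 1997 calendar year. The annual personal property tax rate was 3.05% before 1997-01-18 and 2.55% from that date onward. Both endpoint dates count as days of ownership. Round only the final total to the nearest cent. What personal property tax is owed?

1997-01-01 to 1997-01-17: 17 days at 3.05% → €1,569,000 × 3.05% × 17/365 = €2,228.8397
1997-01-18 to 1997-03-15: 57 days at 2.55% → €1,569,000 × 2.55% × 57/365 = €6,248.0589
Total = €8,476.8986

€8,476.90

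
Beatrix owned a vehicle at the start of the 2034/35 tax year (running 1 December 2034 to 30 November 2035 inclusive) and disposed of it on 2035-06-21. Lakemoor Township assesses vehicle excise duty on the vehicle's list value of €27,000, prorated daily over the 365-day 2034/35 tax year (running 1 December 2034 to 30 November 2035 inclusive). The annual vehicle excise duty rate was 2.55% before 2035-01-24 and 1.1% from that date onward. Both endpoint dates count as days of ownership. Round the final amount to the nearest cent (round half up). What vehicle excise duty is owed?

2034-12-01 to 2035-01-23: 54 days at 2.55% → €27,000 × 2.55% × 54/365 = €101.8603
2035-01-24 to 2035-06-21: 149 days at 1.1% → €27,000 × 1.1% × 149/365 = €121.2411
Total = €223.1014

€223.10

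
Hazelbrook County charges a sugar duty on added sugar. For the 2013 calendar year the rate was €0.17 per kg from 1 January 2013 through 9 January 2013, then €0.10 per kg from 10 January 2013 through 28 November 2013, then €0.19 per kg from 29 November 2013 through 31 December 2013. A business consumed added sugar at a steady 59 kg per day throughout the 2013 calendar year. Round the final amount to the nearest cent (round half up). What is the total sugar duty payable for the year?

€2,365.90

1 January – 9 January 2013: 9 days × 59 kg/day = 531 kg at €0.17/kg → €90.27
10 January – 28 November 2013: 323 days × 59 kg/day = 19,057 kg at €0.10/kg → €1,905.70
29 November – 31 December 2013: 33 days × 59 kg/day = 1,947 kg at €0.19/kg → €369.93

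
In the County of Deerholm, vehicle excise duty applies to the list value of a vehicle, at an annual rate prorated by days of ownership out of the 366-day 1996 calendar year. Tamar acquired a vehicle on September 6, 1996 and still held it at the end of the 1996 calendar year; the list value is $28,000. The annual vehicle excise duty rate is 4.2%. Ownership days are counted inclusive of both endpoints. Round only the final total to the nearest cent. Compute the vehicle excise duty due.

Days held (September 6 – December 31, 1996): 117 out of 366
Tax = $28,000 × 4.2% × 117/366 = $375.9344

$375.93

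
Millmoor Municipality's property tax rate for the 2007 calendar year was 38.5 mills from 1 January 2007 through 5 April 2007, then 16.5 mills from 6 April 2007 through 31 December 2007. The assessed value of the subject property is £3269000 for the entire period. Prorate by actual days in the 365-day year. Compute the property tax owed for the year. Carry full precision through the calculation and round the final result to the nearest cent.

£72656.88

1 January – 5 April 2007: 95 days at 38.5 mills → £3269000 × 3.85% × 95/365 = £32757.1712
6 April – 31 December 2007: 270 days at 16.5 mills → £3269000 × 1.65% × 270/365 = £39899.7123
Total = £72656.8836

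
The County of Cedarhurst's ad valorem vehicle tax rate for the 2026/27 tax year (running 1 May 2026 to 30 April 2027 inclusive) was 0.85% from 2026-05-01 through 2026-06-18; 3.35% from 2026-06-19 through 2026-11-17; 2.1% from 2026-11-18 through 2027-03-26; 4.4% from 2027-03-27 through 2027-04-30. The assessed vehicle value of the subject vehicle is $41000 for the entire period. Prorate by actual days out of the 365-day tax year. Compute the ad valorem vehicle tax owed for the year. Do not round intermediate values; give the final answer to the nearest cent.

2026-05-01 to 2026-06-18: 49 days at 0.85% → $41000 × 0.85% × 49/365 = $46.7849
2026-06-19 to 2026-11-17: 152 days at 3.35% → $41000 × 3.35% × 152/365 = $571.9781
2026-11-18 to 2027-03-26: 129 days at 2.1% → $41000 × 2.1% × 129/365 = $304.2986
2027-03-27 to 2027-04-30: 35 days at 4.4% → $41000 × 4.4% × 35/365 = $172.9863
Total = $1096.0479

$1096.05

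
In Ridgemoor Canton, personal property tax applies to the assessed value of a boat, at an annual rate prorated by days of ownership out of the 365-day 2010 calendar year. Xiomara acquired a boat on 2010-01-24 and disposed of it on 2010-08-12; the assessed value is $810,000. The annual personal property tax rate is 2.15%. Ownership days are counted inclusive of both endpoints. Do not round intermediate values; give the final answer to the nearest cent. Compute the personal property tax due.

$9,590.18

Days held (2010-01-24 to 2010-08-12): 201 out of 365
Tax = $810,000 × 2.15% × 201/365 = $9,590.1781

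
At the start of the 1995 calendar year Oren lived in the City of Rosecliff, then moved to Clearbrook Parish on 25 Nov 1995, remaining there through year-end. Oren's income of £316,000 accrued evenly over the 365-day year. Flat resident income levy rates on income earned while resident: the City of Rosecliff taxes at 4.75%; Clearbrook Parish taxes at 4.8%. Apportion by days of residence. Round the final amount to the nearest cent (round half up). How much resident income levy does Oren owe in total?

The City of Rosecliff, 1 Jan – 24 Nov 1995: 328 days → £316,000 × 4.75% × 328/365 = £13,488.4384
Clearbrook Parish, 25 Nov – 31 Dec 1995: 37 days → £316,000 × 4.8% × 37/365 = £1,537.5781
Total = £15,026.0164

£15,026.02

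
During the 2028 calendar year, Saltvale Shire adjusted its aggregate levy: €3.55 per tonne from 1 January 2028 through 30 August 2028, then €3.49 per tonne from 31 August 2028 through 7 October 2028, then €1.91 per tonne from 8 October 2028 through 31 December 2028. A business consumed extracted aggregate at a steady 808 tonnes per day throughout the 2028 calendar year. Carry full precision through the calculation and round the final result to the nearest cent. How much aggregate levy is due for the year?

€935,356.96

1 January – 30 August 2028: 243 days × 808 tonnes/day = 196,344 tonnes at €3.55/tonne → €697,021.20
31 August – 7 October 2028: 38 days × 808 tonnes/day = 30,704 tonnes at €3.49/tonne → €107,156.96
8 October – 31 December 2028: 85 days × 808 tonnes/day = 68,680 tonnes at €1.91/tonne → €131,178.80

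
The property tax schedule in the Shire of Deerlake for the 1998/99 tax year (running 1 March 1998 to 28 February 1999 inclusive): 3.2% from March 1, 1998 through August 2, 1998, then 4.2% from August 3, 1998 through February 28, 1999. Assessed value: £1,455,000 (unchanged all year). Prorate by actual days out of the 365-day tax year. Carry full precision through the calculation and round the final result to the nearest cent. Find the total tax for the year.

March 1 – August 2, 1998: 155 days at 3.2% → £1,455,000 × 3.2% × 155/365 = £19,772.0548
August 3, 1998 – February 28, 1999: 210 days at 4.2% → £1,455,000 × 4.2% × 210/365 = £35,159.1781
Total = £54,931.2329

£54,931.23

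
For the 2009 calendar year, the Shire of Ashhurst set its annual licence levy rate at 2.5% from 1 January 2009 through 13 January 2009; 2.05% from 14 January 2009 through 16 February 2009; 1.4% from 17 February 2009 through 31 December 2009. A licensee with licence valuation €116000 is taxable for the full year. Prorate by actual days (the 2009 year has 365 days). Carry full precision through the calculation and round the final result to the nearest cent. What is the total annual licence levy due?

€1739.68

1 January – 13 January 2009: 13 days at 2.5% → €116000 × 2.5% × 13/365 = €103.2877
14 January – 16 February 2009: 34 days at 2.05% → €116000 × 2.05% × 34/365 = €221.5123
17 February – 31 December 2009: 318 days at 1.4% → €116000 × 1.4% × 318/365 = €1414.8822
Total = €1739.6822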